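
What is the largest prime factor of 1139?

67

1139 = 17 · 67
67 is prime.
So 1139 = 17 · 67; the largest prime factor is 67.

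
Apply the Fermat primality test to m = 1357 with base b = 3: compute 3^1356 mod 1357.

3^1 ≡ 3 (mod 1357)
3^2 ≡ 3^2 = 9 ≡ 9 (mod 1357)
3^4 ≡ 9^2 = 81 ≡ 81 (mod 1357)
3^8 ≡ 81^2 = 6561 ≡ 1133 (mod 1357)
3^16 ≡ 1133^2 = 1283689 ≡ 1324 (mod 1357)
3^32 ≡ 1324^2 = 1752976 ≡ 1089 (mod 1357)
3^64 ≡ 1089^2 = 1185921 ≡ 1260 (mod 1357)
3^128 ≡ 1260^2 = 1587600 ≡ 1267 (mod 1357)
3^256 ≡ 1267^2 = 1605289 ≡ 1315 (mod 1357)
3^512 ≡ 1315^2 = 1729225 ≡ 407 (mod 1357)
3^1024 ≡ 407^2 = 165649 ≡ 95 (mod 1357)
1356 = 1024 + 256 + 64 + 8 + 4 in binary powers of 2.
So 3^1356 ≡ 95 · 1315 · 1260 · 1133 · 81 ≡ 487 (mod 1357).
Since 487 ≠ 1, base 3 is a Fermat witness: 1357 is composite.

487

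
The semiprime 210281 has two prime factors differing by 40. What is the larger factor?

Since p = q + 40, we have 210281 = q(q + 40), so q² + 40q − 210281 = 0.
Discriminant: 40² + 4·210281 = 1600 + 841124 = 842724; √842724 = 918.
q = (−40 + 918)/2 = 439, and p = q + 40 = 479.
Check: 439 · 479 = 210281.

479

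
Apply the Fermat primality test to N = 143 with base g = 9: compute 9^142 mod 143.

9^1 ≡ 9 (mod 143)
9^2 ≡ 9^2 = 81 ≡ 81 (mod 143)
9^4 ≡ 81^2 = 6561 ≡ 126 (mod 143)
9^8 ≡ 126^2 = 15876 ≡ 3 (mod 143)
9^16 ≡ 3^2 = 9 ≡ 9 (mod 143)
9^32 ≡ 9^2 = 81 ≡ 81 (mod 143)
9^64 ≡ 81^2 = 6561 ≡ 126 (mod 143)
9^128 ≡ 126^2 = 15876 ≡ 3 (mod 143)
142 = 128 + 8 + 4 + 2 in binary powers of 2.
So 9^142 ≡ 3 · 3 · 126 · 81 ≡ 48 (mod 143).
Since 48 ≠ 1, base 9 is a Fermat witness: 143 is composite.

48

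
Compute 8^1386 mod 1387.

1

8^1 ≡ 8 (mod 1387)
8^2 ≡ 8^2 = 64 ≡ 64 (mod 1387)
8^4 ≡ 64^2 = 4096 ≡ 1322 (mod 1387)
8^8 ≡ 1322^2 = 1747684 ≡ 64 (mod 1387)
8^16 ≡ 64^2 = 4096 ≡ 1322 (mod 1387)
8^32 ≡ 1322^2 = 1747684 ≡ 64 (mod 1387)
8^64 ≡ 64^2 = 4096 ≡ 1322 (mod 1387)
8^128 ≡ 1322^2 = 1747684 ≡ 64 (mod 1387)
8^256 ≡ 64^2 = 4096 ≡ 1322 (mod 1387)
8^512 ≡ 1322^2 = 1747684 ≡ 64 (mod 1387)
8^1024 ≡ 64^2 = 4096 ≡ 1322 (mod 1387)
1386 = 1024 + 256 + 64 + 32 + 8 + 2 in binary powers of 2.
So 8^1386 ≡ 1322 · 1322 · 1322 · 64 · 64 · 64 ≡ 1 (mod 1387).
Since the result is 1, base 8 gives no evidence that 1387 is composite.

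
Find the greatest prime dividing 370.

370 = 2 · 185
185 = 5 · 37
37 is prime.
So 370 = 2 · 5 · 37; the largest prime factor is 37.

37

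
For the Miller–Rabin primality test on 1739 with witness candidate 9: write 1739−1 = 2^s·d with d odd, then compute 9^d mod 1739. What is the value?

1739 − 1 = 1738 = 2^1 · 869, so d = 869.
9^1 ≡ 9 (mod 1739)
9^2 ≡ 9^2 = 81 ≡ 81 (mod 1739)
9^4 ≡ 81^2 = 6561 ≡ 1344 (mod 1739)
9^8 ≡ 1344^2 = 1806336 ≡ 1254 (mod 1739)
9^16 ≡ 1254^2 = 1572516 ≡ 460 (mod 1739)
9^32 ≡ 460^2 = 211600 ≡ 1181 (mod 1739)
9^64 ≡ 1181^2 = 1394761 ≡ 83 (mod 1739)
9^128 ≡ 83^2 = 6889 ≡ 1672 (mod 1739)
9^256 ≡ 1672^2 = 2795584 ≡ 1011 (mod 1739)
9^512 ≡ 1011^2 = 1022121 ≡ 1328 (mod 1739)
869 = 512 + 256 + 64 + 32 + 4 + 1 in binary powers of 2.
So 9^869 ≡ 1328 · 1011 · 83 · 1181 · 1344 · 9 ≡ 1070 (mod 1739).
Squaring chain: 1070; never reaches −1, so base 9 is a Miller–Rabin witness that 1739 is composite.

1070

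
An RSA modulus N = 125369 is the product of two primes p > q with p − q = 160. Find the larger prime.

443

Since p = q + 160, we have 125369 = q(q + 160), so q² + 160q − 125369 = 0.
Discriminant: 160² + 4·125369 = 25600 + 501476 = 527076; √527076 = 726.
q = (−160 + 726)/2 = 283, and p = q + 160 = 443.
Check: 283 · 443 = 125369.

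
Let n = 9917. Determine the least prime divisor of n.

9917 is odd.
Digit sum 26, not divisible by 3.
Ends in 7: not divisible by 5.
7: 9917 = 7·1416 + 5
11: 9917 = 11·901 + 6
13: 9917 = 13·762 + 11
17: 9917 = 17·583 + 6
19: 9917 = 19·521 + 18
23: 9917 = 23·431 + 4
29: 9917 = 29·341 + 28
31: 9917 = 31·319 + 28
37: 9917 = 37·268 + 1
41: 9917 = 41·241 + 36
43: 9917 = 43·230 + 27
47: 9917 = 47·211

47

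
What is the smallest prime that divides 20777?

79

20777 is odd.
Digit sum 23, not divisible by 3.
Ends in 7: not divisible by 5.
7: 20777 = 7·2968 + 1
11: 20777 = 11·1888 + 9
13: 20777 = 13·1598 + 3
17: 20777 = 17·1222 + 3
19: 20777 = 19·1093 + 10
23: 20777 = 23·903 + 8
29: 20777 = 29·716 + 13
31: 20777 = 31·670 + 7
37: 20777 = 37·561 + 20
41: 20777 = 41·506 + 31
43: 20777 = 43·483 + 8
47: 20777 = 47·442 + 3
53: 20777 = 53·392 + 1
59: 20777 = 59·352 + 9
61: 20777 = 61·340 + 37
67: 20777 = 67·310 + 7
71: 20777 = 71·292 + 45
73: 20777 = 73·284 + 45
79: 20777 = 79·263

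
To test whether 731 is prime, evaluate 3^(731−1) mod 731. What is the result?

195

3^1 ≡ 3 (mod 731)
3^2 ≡ 3^2 = 9 ≡ 9 (mod 731)
3^4 ≡ 9^2 = 81 ≡ 81 (mod 731)
3^8 ≡ 81^2 = 6561 ≡ 713 (mod 731)
3^16 ≡ 713^2 = 508369 ≡ 324 (mod 731)
3^32 ≡ 324^2 = 104976 ≡ 443 (mod 731)
3^64 ≡ 443^2 = 196249 ≡ 341 (mod 731)
3^128 ≡ 341^2 = 116281 ≡ 52 (mod 731)
3^256 ≡ 52^2 = 2704 ≡ 511 (mod 731)
3^512 ≡ 511^2 = 261121 ≡ 154 (mod 731)
730 = 512 + 128 + 64 + 16 + 8 + 2 in binary powers of 2.
So 3^730 ≡ 154 · 52 · 341 · 324 · 713 · 9 ≡ 195 (mod 731).
Since 195 ≠ 1, base 3 is a Fermat witness: 731 is composite.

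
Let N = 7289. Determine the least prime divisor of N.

37

7289 is odd.
Digit sum 26, not divisible by 3.
Ends in 9: not divisible by 5.
7: 7289 = 7·1041 + 2
11: 7289 = 11·662 + 7
13: 7289 = 13·560 + 9
17: 7289 = 17·428 + 13
19: 7289 = 19·383 + 12
23: 7289 = 23·316 + 21
29: 7289 = 29·251 + 10
31: 7289 = 31·235 + 4
37: 7289 = 37·197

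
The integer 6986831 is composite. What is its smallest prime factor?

53

6986831 is odd.
Digit sum 41, not divisible by 3.
Ends in 1: not divisible by 5.
7: 6986831 = 7·998118 + 5
11: 6986831 = 11·635166 + 5
13: 6986831 = 13·537448 + 7
17: 6986831 = 17·410990 + 1
19: 6986831 = 19·367727 + 18
23: 6986831 = 23·303775 + 6
29: 6986831 = 29·240925 + 6
31: 6986831 = 31·225381 + 20
37: 6986831 = 37·188833 + 10
41: 6986831 = 41·170410 + 21
43: 6986831 = 43·162484 + 19
47: 6986831 = 47·148655 + 46
53: 6986831 = 53·131827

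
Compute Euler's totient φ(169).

156

Factor: 169 = 13^2.
φ(169) = 13^1·(13−1) = 156.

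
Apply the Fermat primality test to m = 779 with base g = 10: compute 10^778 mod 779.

139

10^1 ≡ 10 (mod 779)
10^2 ≡ 10^2 = 100 ≡ 100 (mod 779)
10^4 ≡ 100^2 = 10000 ≡ 652 (mod 779)
10^8 ≡ 652^2 = 425104 ≡ 549 (mod 779)
10^16 ≡ 549^2 = 301401 ≡ 707 (mod 779)
10^32 ≡ 707^2 = 499849 ≡ 510 (mod 779)
10^64 ≡ 510^2 = 260100 ≡ 693 (mod 779)
10^128 ≡ 693^2 = 480249 ≡ 385 (mod 779)
10^256 ≡ 385^2 = 148225 ≡ 215 (mod 779)
10^512 ≡ 215^2 = 46225 ≡ 264 (mod 779)
778 = 512 + 256 + 8 + 2 in binary powers of 2.
So 10^778 ≡ 264 · 215 · 549 · 100 ≡ 139 (mod 779).
Since 139 ≠ 1, base 10 is a Fermat witness: 779 is composite.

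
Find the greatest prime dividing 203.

203 = 7 · 29
29 is prime.
So 203 = 7 · 29; the largest prime factor is 29.

29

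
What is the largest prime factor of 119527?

119527 = 17 · 7031
7031 = 79 · 89
89 is prime.
So 119527 = 17 · 79 · 89; the largest prime factor is 89.

89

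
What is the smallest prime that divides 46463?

46463 is odd.
Digit sum 23, not divisible by 3.
Ends in 3: not divisible by 5.
7: 46463 = 7·6637 + 4
11: 46463 = 11·4223 + 10
13: 46463 = 13·3574 + 1
17: 46463 = 17·2733 + 2
19: 46463 = 19·2445 + 8
23: 46463 = 23·2020 + 3
29: 46463 = 29·1602 + 5
31: 46463 = 31·1498 + 25
37: 46463 = 37·1255 + 28
41: 46463 = 41·1133 + 10
43: 46463 = 43·1080 + 23
47: 46463 = 47·988 + 27
53: 46463 = 53·876 + 35
59: 46463 = 59·787 + 30
61: 46463 = 61·761 + 42
67: 46463 = 67·693 + 32
71: 46463 = 71·654 + 29
73: 46463 = 73·636 + 35
79: 46463 = 79·588 + 11
83: 46463 = 83·559 + 66
89: 46463 = 89·522 + 5
97: 46463 = 97·479

97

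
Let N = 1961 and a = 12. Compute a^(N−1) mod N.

786

12^1 ≡ 12 (mod 1961)
12^2 ≡ 12^2 = 144 ≡ 144 (mod 1961)
12^4 ≡ 144^2 = 20736 ≡ 1126 (mod 1961)
12^8 ≡ 1126^2 = 1267876 ≡ 1070 (mod 1961)
12^16 ≡ 1070^2 = 1144900 ≡ 1637 (mod 1961)
12^32 ≡ 1637^2 = 2679769 ≡ 1043 (mod 1961)
12^64 ≡ 1043^2 = 1087849 ≡ 1455 (mod 1961)
12^128 ≡ 1455^2 = 2117025 ≡ 1106 (mod 1961)
12^256 ≡ 1106^2 = 1223236 ≡ 1533 (mod 1961)
12^512 ≡ 1533^2 = 2350089 ≡ 811 (mod 1961)
12^1024 ≡ 811^2 = 657721 ≡ 786 (mod 1961)
1960 = 1024 + 512 + 256 + 128 + 32 + 8 in binary powers of 2.
So 12^1960 ≡ 786 · 811 · 1533 · 1106 · 1043 · 1070 ≡ 786 (mod 1961).
Since 786 ≠ 1, base 12 is a Fermat witness: 1961 is composite.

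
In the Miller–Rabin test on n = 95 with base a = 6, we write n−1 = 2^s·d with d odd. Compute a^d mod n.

36

95 − 1 = 94 = 2^1 · 47, so d = 47.
6^1 ≡ 6 (mod 95)
6^2 ≡ 6^2 = 36 ≡ 36 (mod 95)
6^4 ≡ 36^2 = 1296 ≡ 61 (mod 95)
6^8 ≡ 61^2 = 3721 ≡ 16 (mod 95)
6^16 ≡ 16^2 = 256 ≡ 66 (mod 95)
6^32 ≡ 66^2 = 4356 ≡ 81 (mod 95)
47 = 32 + 8 + 4 + 2 + 1 in binary powers of 2.
So 6^47 ≡ 81 · 16 · 61 · 36 · 6 ≡ 36 (mod 95).
Squaring chain: 36; never reaches −1, so base 6 is a Miller–Rabin witness that 95 is composite.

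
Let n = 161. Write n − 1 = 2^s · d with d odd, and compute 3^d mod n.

82

161 − 1 = 160 = 2^5 · 5, so d = 5.
3^1 ≡ 3 (mod 161)
3^2 ≡ 3^2 = 9 ≡ 9 (mod 161)
3^4 ≡ 9^2 = 81 ≡ 81 (mod 161)
5 = 4 + 1 in binary powers of 2.
So 3^5 ≡ 81 · 3 ≡ 82 (mod 161).
Squaring chain: 82 → 123 → 156 → 25 → 142; never reaches −1, so base 3 is a Miller–Rabin witness that 161 is composite.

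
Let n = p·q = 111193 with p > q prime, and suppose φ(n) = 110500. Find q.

251

φ(n) = (p−1)(q−1) = n − (p+q) + 1, so p + q = 111193 − 110500 + 1 = 694.
p and q are the roots of t² − 694t + 111193 = 0.
Discriminant: 694² − 4·111193 = 481636 − 444772 = 36864; √36864 = 192.
q = (694 − 192)/2 = 251, p = (694 + 192)/2 = 443.
Check: 251 · 443 = 111193.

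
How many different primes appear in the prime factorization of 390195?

5

390195 = 3^2 · 43355
43355 = 5 · 8671
8671 = 13 · 667
667 = 23 · 29
390195 = 3^2 · 5 · 13 · 23 · 29, which has 5 distinct prime factors.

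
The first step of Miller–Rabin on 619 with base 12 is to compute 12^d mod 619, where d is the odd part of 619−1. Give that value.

619 − 1 = 618 = 2^1 · 309, so d = 309.
12^1 ≡ 12 (mod 619)
12^2 ≡ 12^2 = 144 ≡ 144 (mod 619)
12^4 ≡ 144^2 = 20736 ≡ 309 (mod 619)
12^8 ≡ 309^2 = 95481 ≡ 155 (mod 619)
12^16 ≡ 155^2 = 24025 ≡ 503 (mod 619)
12^32 ≡ 503^2 = 253009 ≡ 457 (mod 619)
12^64 ≡ 457^2 = 208849 ≡ 246 (mod 619)
12^128 ≡ 246^2 = 60516 ≡ 473 (mod 619)
12^256 ≡ 473^2 = 223729 ≡ 270 (mod 619)
309 = 256 + 32 + 16 + 4 + 1 in binary powers of 2.
So 12^309 ≡ 270 · 457 · 503 · 309 · 12 ≡ 618 (mod 619).
Since 12^d ≡ 618 (mod 619), base 12 does not prove 619 composite.

618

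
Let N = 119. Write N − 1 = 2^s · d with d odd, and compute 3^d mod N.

75

119 − 1 = 118 = 2^1 · 59, so d = 59.
3^1 ≡ 3 (mod 119)
3^2 ≡ 3^2 = 9 ≡ 9 (mod 119)
3^4 ≡ 9^2 = 81 ≡ 81 (mod 119)
3^8 ≡ 81^2 = 6561 ≡ 16 (mod 119)
3^16 ≡ 16^2 = 256 ≡ 18 (mod 119)
3^32 ≡ 18^2 = 324 ≡ 86 (mod 119)
59 = 32 + 16 + 8 + 2 + 1 in binary powers of 2.
So 3^59 ≡ 86 · 18 · 16 · 9 · 3 ≡ 75 (mod 119).
Squaring chain: 75; never reaches −1, so base 3 is a Miller–Rabin witness that 119 is composite.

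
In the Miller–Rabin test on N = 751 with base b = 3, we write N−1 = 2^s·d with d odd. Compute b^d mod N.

751 − 1 = 750 = 2^1 · 375, so d = 375.
3^1 ≡ 3 (mod 751)
3^2 ≡ 3^2 = 9 ≡ 9 (mod 751)
3^4 ≡ 9^2 = 81 ≡ 81 (mod 751)
3^8 ≡ 81^2 = 6561 ≡ 553 (mod 751)
3^16 ≡ 553^2 = 305809 ≡ 152 (mod 751)
3^32 ≡ 152^2 = 23104 ≡ 574 (mod 751)
3^64 ≡ 574^2 = 329476 ≡ 538 (mod 751)
3^128 ≡ 538^2 = 289444 ≡ 309 (mod 751)
3^256 ≡ 309^2 = 95481 ≡ 104 (mod 751)
375 = 256 + 64 + 32 + 16 + 4 + 2 + 1 in binary powers of 2.
So 3^375 ≡ 104 · 538 · 574 · 152 · 81 · 9 · 3 ≡ 750 (mod 751).
Since 3^d ≡ 750 (mod 751), base 3 does not prove 751 composite.

750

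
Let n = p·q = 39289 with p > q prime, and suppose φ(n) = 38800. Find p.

φ(n) = (p−1)(q−1) = n − (p+q) + 1, so p + q = 39289 − 38800 + 1 = 490.
p and q are the roots of t² − 490t + 39289 = 0.
Discriminant: 490² − 4·39289 = 240100 − 157156 = 82944; √82944 = 288.
q = (490 − 288)/2 = 101, p = (490 + 288)/2 = 389.
Check: 101 · 389 = 39289.

389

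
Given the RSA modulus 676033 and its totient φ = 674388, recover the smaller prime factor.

φ(n) = (p−1)(q−1) = n − (p+q) + 1, so p + q = 676033 − 674388 + 1 = 1646.
p and q are the roots of t² − 1646t + 676033 = 0.
Discriminant: 1646² − 4·676033 = 2709316 − 2704132 = 5184; √5184 = 72.
q = (1646 − 72)/2 = 787, p = (1646 + 72)/2 = 859.
Check: 787 · 859 = 676033.

787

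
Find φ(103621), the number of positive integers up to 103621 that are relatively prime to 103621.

87360

Factor: 103621 = 7 · 113 · 131.
φ(103621) = (7−1) · (113−1) · (131−1) = 6 · 112 · 130 = 87360.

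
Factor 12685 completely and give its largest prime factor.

12685 = 5 · 2537
2537 = 43 · 59
59 is prime.
So 12685 = 5 · 43 · 59; the largest prime factor is 59.

59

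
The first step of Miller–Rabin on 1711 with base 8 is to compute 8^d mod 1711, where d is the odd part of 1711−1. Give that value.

1711 − 1 = 1710 = 2^1 · 855, so d = 855.
8^1 ≡ 8 (mod 1711)
8^2 ≡ 8^2 = 64 ≡ 64 (mod 1711)
8^4 ≡ 64^2 = 4096 ≡ 674 (mod 1711)
8^8 ≡ 674^2 = 454276 ≡ 861 (mod 1711)
8^16 ≡ 861^2 = 741321 ≡ 458 (mod 1711)
8^32 ≡ 458^2 = 209764 ≡ 1022 (mod 1711)
8^64 ≡ 1022^2 = 1044484 ≡ 774 (mod 1711)
8^128 ≡ 774^2 = 599076 ≡ 226 (mod 1711)
8^256 ≡ 226^2 = 51076 ≡ 1457 (mod 1711)
8^512 ≡ 1457^2 = 2122849 ≡ 1209 (mod 1711)
855 = 512 + 256 + 64 + 16 + 4 + 2 + 1 in binary powers of 2.
So 8^855 ≡ 1209 · 1457 · 774 · 458 · 674 · 64 · 8 ≡ 50 (mod 1711).
Squaring chain: 50; never reaches −1, so base 8 is a Miller–Rabin witness that 1711 is composite.

50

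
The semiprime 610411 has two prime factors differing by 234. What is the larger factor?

907

Since p = q + 234, we have 610411 = q(q + 234), so q² + 234q − 610411 = 0.
Discriminant: 234² + 4·610411 = 54756 + 2441644 = 2496400; √2496400 = 1580.
q = (−234 + 1580)/2 = 673, and p = q + 234 = 907.
Check: 673 · 907 = 610411.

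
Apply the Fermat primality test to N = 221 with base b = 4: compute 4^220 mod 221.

4^1 ≡ 4 (mod 221)
4^2 ≡ 4^2 = 16 ≡ 16 (mod 221)
4^4 ≡ 16^2 = 256 ≡ 35 (mod 221)
4^8 ≡ 35^2 = 1225 ≡ 120 (mod 221)
4^16 ≡ 120^2 = 14400 ≡ 35 (mod 221)
4^32 ≡ 35^2 = 1225 ≡ 120 (mod 221)
4^64 ≡ 120^2 = 14400 ≡ 35 (mod 221)
4^128 ≡ 35^2 = 1225 ≡ 120 (mod 221)
220 = 128 + 64 + 16 + 8 + 4 in binary powers of 2.
So 4^220 ≡ 120 · 35 · 35 · 120 · 35 ≡ 35 (mod 221).
Since 35 ≠ 1, base 4 is a Fermat witness: 221 is composite.

35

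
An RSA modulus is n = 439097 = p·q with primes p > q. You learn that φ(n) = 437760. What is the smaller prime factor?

577

φ(n) = (p−1)(q−1) = n − (p+q) + 1, so p + q = 439097 − 437760 + 1 = 1338.
p and q are the roots of t² − 1338t + 439097 = 0.
Discriminant: 1338² − 4·439097 = 1790244 − 1756388 = 33856; √33856 = 184.
q = (1338 − 184)/2 = 577, p = (1338 + 184)/2 = 761.
Check: 577 · 761 = 439097.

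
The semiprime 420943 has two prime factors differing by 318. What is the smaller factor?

509

Since p = q + 318, we have 420943 = q(q + 318), so q² + 318q − 420943 = 0.
Discriminant: 318² + 4·420943 = 101124 + 1683772 = 1784896; √1784896 = 1336.
q = (−318 + 1336)/2 = 509, and p = q + 318 = 827.
Check: 509 · 827 = 420943.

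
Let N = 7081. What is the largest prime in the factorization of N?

7081 = 73 · 97
97 is prime.
So 7081 = 73 · 97; the largest prime factor is 97.

97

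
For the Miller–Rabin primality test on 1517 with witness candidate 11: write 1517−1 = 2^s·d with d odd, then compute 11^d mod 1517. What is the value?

1517 − 1 = 1516 = 2^2 · 379, so d = 379.
11^1 ≡ 11 (mod 1517)
11^2 ≡ 11^2 = 121 ≡ 121 (mod 1517)
11^4 ≡ 121^2 = 14641 ≡ 988 (mod 1517)
11^8 ≡ 988^2 = 976144 ≡ 713 (mod 1517)
11^16 ≡ 713^2 = 508369 ≡ 174 (mod 1517)
11^32 ≡ 174^2 = 30276 ≡ 1453 (mod 1517)
11^64 ≡ 1453^2 = 2111209 ≡ 1062 (mod 1517)
11^128 ≡ 1062^2 = 1127844 ≡ 713 (mod 1517)
11^256 ≡ 713^2 = 508369 ≡ 174 (mod 1517)
379 = 256 + 64 + 32 + 16 + 8 + 2 + 1 in binary powers of 2.
So 11^379 ≡ 174 · 1062 · 1453 · 174 · 713 · 121 · 11 ≡ 1010 (mod 1517).
Squaring chain: 1010 → 676; never reaches −1, so base 11 is a Miller–Rabin witness that 1517 is composite.

1010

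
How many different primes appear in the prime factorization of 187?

2

187 = 11 · 17
187 = 11 · 17, which has 2 distinct prime factors.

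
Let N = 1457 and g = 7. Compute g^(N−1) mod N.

7^1 ≡ 7 (mod 1457)
7^2 ≡ 7^2 = 49 ≡ 49 (mod 1457)
7^4 ≡ 49^2 = 2401 ≡ 944 (mod 1457)
7^8 ≡ 944^2 = 891136 ≡ 909 (mod 1457)
7^16 ≡ 909^2 = 826281 ≡ 162 (mod 1457)
7^32 ≡ 162^2 = 26244 ≡ 18 (mod 1457)
7^64 ≡ 18^2 = 324 ≡ 324 (mod 1457)
7^128 ≡ 324^2 = 104976 ≡ 72 (mod 1457)
7^256 ≡ 72^2 = 5184 ≡ 813 (mod 1457)
7^512 ≡ 813^2 = 660969 ≡ 948 (mod 1457)
7^1024 ≡ 948^2 = 898704 ≡ 1192 (mod 1457)
1456 = 1024 + 256 + 128 + 32 + 16 in binary powers of 2.
So 7^1456 ≡ 1192 · 813 · 72 · 18 · 162 ≡ 1278 (mod 1457).
Since 1278 ≠ 1, base 7 is a Fermat witness: 1457 is composite.

1278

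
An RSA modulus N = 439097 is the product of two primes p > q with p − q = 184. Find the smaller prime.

Since p = q + 184, we have 439097 = q(q + 184), so q² + 184q − 439097 = 0.
Discriminant: 184² + 4·439097 = 33856 + 1756388 = 1790244; √1790244 = 1338.
q = (−184 + 1338)/2 = 577, and p = q + 184 = 761.
Check: 577 · 761 = 439097.

577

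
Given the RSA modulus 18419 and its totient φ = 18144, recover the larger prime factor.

φ(n) = (p−1)(q−1) = n − (p+q) + 1, so p + q = 18419 − 18144 + 1 = 276.
p and q are the roots of t² − 276t + 18419 = 0.
Discriminant: 276² − 4·18419 = 76176 − 73676 = 2500; √2500 = 50.
q = (276 − 50)/2 = 113, p = (276 + 50)/2 = 163.
Check: 113 · 163 = 18419.

163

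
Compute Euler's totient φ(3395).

Factor: 3395 = 5 · 7 · 97.
φ(3395) = (5−1) · (7−1) · (97−1) = 4 · 6 · 96 = 2304.

2304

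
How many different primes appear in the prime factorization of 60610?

5

60610 = 2 · 30305
30305 = 5 · 6061
6061 = 11 · 551
551 = 19 · 29
60610 = 2 · 5 · 11 · 19 · 29, which has 5 distinct prime factors.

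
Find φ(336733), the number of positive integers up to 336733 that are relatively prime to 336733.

Factor: 336733 = 41 · 43 · 191.
φ(336733) = (41−1) · (43−1) · (191−1) = 40 · 42 · 190 = 319200.

319200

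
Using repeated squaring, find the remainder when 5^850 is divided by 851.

818

5^1 ≡ 5 (mod 851)
5^2 ≡ 5^2 = 25 ≡ 25 (mod 851)
5^4 ≡ 25^2 = 625 ≡ 625 (mod 851)
5^8 ≡ 625^2 = 390625 ≡ 16 (mod 851)
5^16 ≡ 16^2 = 256 ≡ 256 (mod 851)
5^32 ≡ 256^2 = 65536 ≡ 9 (mod 851)
5^64 ≡ 9^2 = 81 ≡ 81 (mod 851)
5^128 ≡ 81^2 = 6561 ≡ 604 (mod 851)
5^256 ≡ 604^2 = 364816 ≡ 588 (mod 851)
5^512 ≡ 588^2 = 345744 ≡ 238 (mod 851)
850 = 512 + 256 + 64 + 16 + 2 in binary powers of 2.
So 5^850 ≡ 238 · 588 · 81 · 256 · 25 ≡ 818 (mod 851).
Since 818 ≠ 1, base 5 is a Fermat witness: 851 is composite.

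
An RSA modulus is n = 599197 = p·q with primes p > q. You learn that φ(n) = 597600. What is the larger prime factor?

997

φ(n) = (p−1)(q−1) = n − (p+q) + 1, so p + q = 599197 − 597600 + 1 = 1598.
p and q are the roots of t² − 1598t + 599197 = 0.
Discriminant: 1598² − 4·599197 = 2553604 − 2396788 = 156816; √156816 = 396.
q = (1598 − 396)/2 = 601, p = (1598 + 396)/2 = 997.
Check: 601 · 997 = 599197.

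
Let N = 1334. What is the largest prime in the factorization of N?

29

1334 = 2 · 667
667 = 23 · 29
29 is prime.
So 1334 = 2 · 23 · 29; the largest prime factor is 29.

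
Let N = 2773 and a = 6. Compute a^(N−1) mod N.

789

6^1 ≡ 6 (mod 2773)
6^2 ≡ 6^2 = 36 ≡ 36 (mod 2773)
6^4 ≡ 36^2 = 1296 ≡ 1296 (mod 2773)
6^8 ≡ 1296^2 = 1679616 ≡ 1951 (mod 2773)
6^16 ≡ 1951^2 = 3806401 ≡ 1845 (mod 2773)
6^32 ≡ 1845^2 = 3404025 ≡ 1554 (mod 2773)
6^64 ≡ 1554^2 = 2414916 ≡ 2406 (mod 2773)
6^128 ≡ 2406^2 = 5788836 ≡ 1585 (mod 2773)
6^256 ≡ 1585^2 = 2512225 ≡ 2660 (mod 2773)
6^512 ≡ 2660^2 = 7075600 ≡ 1677 (mod 2773)
6^1024 ≡ 1677^2 = 2812329 ≡ 507 (mod 2773)
6^2048 ≡ 507^2 = 257049 ≡ 1933 (mod 2773)
2772 = 2048 + 512 + 128 + 64 + 16 + 4 in binary powers of 2.
So 6^2772 ≡ 1933 · 1677 · 1585 · 2406 · 1845 · 1296 ≡ 789 (mod 2773).
Since 789 ≠ 1, base 6 is a Fermat witness: 2773 is composite.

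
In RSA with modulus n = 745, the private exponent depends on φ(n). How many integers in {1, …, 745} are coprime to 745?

592

Factor: 745 = 5 · 149.
φ(745) = (5−1) · (149−1) = 4 · 148 = 592.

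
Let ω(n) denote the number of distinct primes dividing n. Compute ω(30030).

30030 = 2 · 15015
15015 = 3 · 5005
5005 = 5 · 1001
1001 = 7 · 143
143 = 11 · 13
30030 = 2 · 3 · 5 · 7 · 11 · 13, which has 6 distinct prime factors.

6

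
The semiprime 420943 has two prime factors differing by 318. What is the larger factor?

Since p = q + 318, we have 420943 = q(q + 318), so q² + 318q − 420943 = 0.
Discriminant: 318² + 4·420943 = 101124 + 1683772 = 1784896; √1784896 = 1336.
q = (−318 + 1336)/2 = 509, and p = q + 318 = 827.
Check: 509 · 827 = 420943.

827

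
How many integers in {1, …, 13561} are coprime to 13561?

Factor: 13561 = 71 · 191.
φ(13561) = (71−1) · (191−1) = 70 · 190 = 13300.

13300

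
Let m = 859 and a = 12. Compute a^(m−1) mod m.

1

12^1 ≡ 12 (mod 859)
12^2 ≡ 12^2 = 144 ≡ 144 (mod 859)
12^4 ≡ 144^2 = 20736 ≡ 120 (mod 859)
12^8 ≡ 120^2 = 14400 ≡ 656 (mod 859)
12^16 ≡ 656^2 = 430336 ≡ 836 (mod 859)
12^32 ≡ 836^2 = 698896 ≡ 529 (mod 859)
12^64 ≡ 529^2 = 279841 ≡ 666 (mod 859)
12^128 ≡ 666^2 = 443556 ≡ 312 (mod 859)
12^256 ≡ 312^2 = 97344 ≡ 277 (mod 859)
12^512 ≡ 277^2 = 76729 ≡ 278 (mod 859)
858 = 512 + 256 + 64 + 16 + 8 + 2 in binary powers of 2.
So 12^858 ≡ 278 · 277 · 666 · 836 · 656 · 144 ≡ 1 (mod 859).
Since the result is 1, base 12 gives no evidence that 859 is composite.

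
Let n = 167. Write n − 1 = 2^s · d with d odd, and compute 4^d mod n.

167 − 1 = 166 = 2^1 · 83, so d = 83.
4^1 ≡ 4 (mod 167)
4^2 ≡ 4^2 = 16 ≡ 16 (mod 167)
4^4 ≡ 16^2 = 256 ≡ 89 (mod 167)
4^8 ≡ 89^2 = 7921 ≡ 72 (mod 167)
4^16 ≡ 72^2 = 5184 ≡ 7 (mod 167)
4^32 ≡ 7^2 = 49 ≡ 49 (mod 167)
4^64 ≡ 49^2 = 2401 ≡ 63 (mod 167)
83 = 64 + 16 + 2 + 1 in binary powers of 2.
So 4^83 ≡ 63 · 7 · 16 · 4 ≡ 1 (mod 167).
Since 4^d ≡ 1 (mod 167), base 4 does not prove 167 composite.

1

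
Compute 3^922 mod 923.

3^1 ≡ 3 (mod 923)
3^2 ≡ 3^2 = 9 ≡ 9 (mod 923)
3^4 ≡ 9^2 = 81 ≡ 81 (mod 923)
3^8 ≡ 81^2 = 6561 ≡ 100 (mod 923)
3^16 ≡ 100^2 = 10000 ≡ 770 (mod 923)
3^32 ≡ 770^2 = 592900 ≡ 334 (mod 923)
3^64 ≡ 334^2 = 111556 ≡ 796 (mod 923)
3^128 ≡ 796^2 = 633616 ≡ 438 (mod 923)
3^256 ≡ 438^2 = 191844 ≡ 783 (mod 923)
3^512 ≡ 783^2 = 613089 ≡ 217 (mod 923)
922 = 512 + 256 + 128 + 16 + 8 + 2 in binary powers of 2.
So 3^922 ≡ 217 · 783 · 438 · 770 · 100 · 9 ≡ 432 (mod 923).
Since 432 ≠ 1, base 3 is a Fermat witness: 923 is composite.

432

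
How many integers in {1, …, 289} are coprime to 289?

Factor: 289 = 17^2.
φ(289) = 17^1·(17−1) = 272.

272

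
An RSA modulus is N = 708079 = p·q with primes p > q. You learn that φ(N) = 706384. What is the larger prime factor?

φ(n) = (p−1)(q−1) = n − (p+q) + 1, so p + q = 708079 − 706384 + 1 = 1696.
p and q are the roots of t² − 1696t + 708079 = 0.
Discriminant: 1696² − 4·708079 = 2876416 − 2832316 = 44100; √44100 = 210.
q = (1696 − 210)/2 = 743, p = (1696 + 210)/2 = 953.
Check: 743 · 953 = 708079.

953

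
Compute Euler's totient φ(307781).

286848

Factor: 307781 = 19 · 97 · 167.
φ(307781) = (19−1) · (97−1) · (167−1) = 18 · 96 · 166 = 286848.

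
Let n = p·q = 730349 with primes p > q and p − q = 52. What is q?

Since p = q + 52, we have 730349 = q(q + 52), so q² + 52q − 730349 = 0.
Discriminant: 52² + 4·730349 = 2704 + 2921396 = 2924100; √2924100 = 1710.
q = (−52 + 1710)/2 = 829, and p = q + 52 = 881.
Check: 829 · 881 = 730349.

829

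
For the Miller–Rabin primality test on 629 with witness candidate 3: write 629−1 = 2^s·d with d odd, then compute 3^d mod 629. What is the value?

629 − 1 = 628 = 2^2 · 157, so d = 157.
3^1 ≡ 3 (mod 629)
3^2 ≡ 3^2 = 9 ≡ 9 (mod 629)
3^4 ≡ 9^2 = 81 ≡ 81 (mod 629)
3^8 ≡ 81^2 = 6561 ≡ 271 (mod 629)
3^16 ≡ 271^2 = 73441 ≡ 477 (mod 629)
3^32 ≡ 477^2 = 227529 ≡ 460 (mod 629)
3^64 ≡ 460^2 = 211600 ≡ 256 (mod 629)
3^128 ≡ 256^2 = 65536 ≡ 120 (mod 629)
157 = 128 + 16 + 8 + 4 + 1 in binary powers of 2.
So 3^157 ≡ 120 · 477 · 271 · 81 · 3 ≡ 437 (mod 629).
Squaring chain: 437 → 382; never reaches −1, so base 3 is a Miller–Rabin witness that 629 is composite.

437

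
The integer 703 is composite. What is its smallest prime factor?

19

703 is odd.
Digit sum 10, not divisible by 3.
Ends in 3: not divisible by 5.
7: 703 = 7·100 + 3
11: 703 = 11·63 + 10
13: 703 = 13·54 + 1
17: 703 = 17·41 + 6
19: 703 = 19·37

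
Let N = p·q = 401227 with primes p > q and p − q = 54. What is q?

Since p = q + 54, we have 401227 = q(q + 54), so q² + 54q − 401227 = 0.
Discriminant: 54² + 4·401227 = 2916 + 1604908 = 1607824; √1607824 = 1268.
q = (−54 + 1268)/2 = 607, and p = q + 54 = 661.
Check: 607 · 661 = 401227.

607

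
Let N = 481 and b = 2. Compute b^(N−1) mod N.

248

2^1 ≡ 2 (mod 481)
2^2 ≡ 2^2 = 4 ≡ 4 (mod 481)
2^4 ≡ 4^2 = 16 ≡ 16 (mod 481)
2^8 ≡ 16^2 = 256 ≡ 256 (mod 481)
2^16 ≡ 256^2 = 65536 ≡ 120 (mod 481)
2^32 ≡ 120^2 = 14400 ≡ 451 (mod 481)
2^64 ≡ 451^2 = 203401 ≡ 419 (mod 481)
2^128 ≡ 419^2 = 175561 ≡ 477 (mod 481)
2^256 ≡ 477^2 = 227529 ≡ 16 (mod 481)
480 = 256 + 128 + 64 + 32 in binary powers of 2.
So 2^480 ≡ 16 · 477 · 419 · 451 ≡ 248 (mod 481).
Since 248 ≠ 1, base 2 is a Fermat witness: 481 is composite.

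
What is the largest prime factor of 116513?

116513 = 37 · 3149
3149 = 47 · 67
67 is prime.
So 116513 = 37 · 47 · 67; the largest prime factor is 67.

67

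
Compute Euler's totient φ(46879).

38880

Factor: 46879 = 7 · 37 · 181.
φ(46879) = (7−1) · (37−1) · (181−1) = 6 · 36 · 180 = 38880.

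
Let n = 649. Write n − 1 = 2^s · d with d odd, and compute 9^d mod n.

649 − 1 = 648 = 2^3 · 81, so d = 81.
9^1 ≡ 9 (mod 649)
9^2 ≡ 9^2 = 81 ≡ 81 (mod 649)
9^4 ≡ 81^2 = 6561 ≡ 71 (mod 649)
9^8 ≡ 71^2 = 5041 ≡ 498 (mod 649)
9^16 ≡ 498^2 = 248004 ≡ 86 (mod 649)
9^32 ≡ 86^2 = 7396 ≡ 257 (mod 649)
9^64 ≡ 257^2 = 66049 ≡ 500 (mod 649)
81 = 64 + 16 + 1 in binary powers of 2.
So 9^81 ≡ 500 · 86 · 9 ≡ 196 (mod 649).
Squaring chain: 196 → 125 → 49; never reaches −1, so base 9 is a Miller–Rabin witness that 649 is composite.

196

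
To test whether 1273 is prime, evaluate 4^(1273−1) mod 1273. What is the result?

4^1 ≡ 4 (mod 1273)
4^2 ≡ 4^2 = 16 ≡ 16 (mod 1273)
4^4 ≡ 16^2 = 256 ≡ 256 (mod 1273)
4^8 ≡ 256^2 = 65536 ≡ 613 (mod 1273)
4^16 ≡ 613^2 = 375769 ≡ 234 (mod 1273)
4^32 ≡ 234^2 = 54756 ≡ 17 (mod 1273)
4^64 ≡ 17^2 = 289 ≡ 289 (mod 1273)
4^128 ≡ 289^2 = 83521 ≡ 776 (mod 1273)
4^256 ≡ 776^2 = 602176 ≡ 47 (mod 1273)
4^512 ≡ 47^2 = 2209 ≡ 936 (mod 1273)
4^1024 ≡ 936^2 = 876096 ≡ 272 (mod 1273)
1272 = 1024 + 128 + 64 + 32 + 16 + 8 in binary powers of 2.
So 4^1272 ≡ 272 · 776 · 289 · 17 · 234 · 613 ≡ 729 (mod 1273).
Since 729 ≠ 1, base 4 is a Fermat witness: 1273 is composite.

729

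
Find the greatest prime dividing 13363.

13363 = 7 · 1909
1909 = 23 · 83
83 is prime.
So 13363 = 7 · 23 · 83; the largest prime factor is 83.

83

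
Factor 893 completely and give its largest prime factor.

47

893 = 19 · 47
47 is prime.
So 893 = 19 · 47; the largest prime factor is 47.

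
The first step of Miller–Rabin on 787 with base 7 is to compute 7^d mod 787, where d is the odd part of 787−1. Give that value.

1

787 − 1 = 786 = 2^1 · 393, so d = 393.
7^1 ≡ 7 (mod 787)
7^2 ≡ 7^2 = 49 ≡ 49 (mod 787)
7^4 ≡ 49^2 = 2401 ≡ 40 (mod 787)
7^8 ≡ 40^2 = 1600 ≡ 26 (mod 787)
7^16 ≡ 26^2 = 676 ≡ 676 (mod 787)
7^32 ≡ 676^2 = 456976 ≡ 516 (mod 787)
7^64 ≡ 516^2 = 266256 ≡ 250 (mod 787)
7^128 ≡ 250^2 = 62500 ≡ 327 (mod 787)
7^256 ≡ 327^2 = 106929 ≡ 684 (mod 787)
393 = 256 + 128 + 8 + 1 in binary powers of 2.
So 7^393 ≡ 684 · 327 · 26 · 7 ≡ 1 (mod 787).
Since 7^d ≡ 1 (mod 787), base 7 does not prove 787 composite.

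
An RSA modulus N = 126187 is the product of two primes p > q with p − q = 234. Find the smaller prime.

Since p = q + 234, we have 126187 = q(q + 234), so q² + 234q − 126187 = 0.
Discriminant: 234² + 4·126187 = 54756 + 504748 = 559504; √559504 = 748.
q = (−234 + 748)/2 = 257, and p = q + 234 = 491.
Check: 257 · 491 = 126187.

257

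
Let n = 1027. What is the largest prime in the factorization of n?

1027 = 13 · 79
79 is prime.
So 1027 = 13 · 79; the largest prime factor is 79.

79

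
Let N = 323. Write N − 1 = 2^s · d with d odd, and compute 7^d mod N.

323 − 1 = 322 = 2^1 · 161, so d = 161.
7^1 ≡ 7 (mod 323)
7^2 ≡ 7^2 = 49 ≡ 49 (mod 323)
7^4 ≡ 49^2 = 2401 ≡ 140 (mod 323)
7^8 ≡ 140^2 = 19600 ≡ 220 (mod 323)
7^16 ≡ 220^2 = 48400 ≡ 273 (mod 323)
7^32 ≡ 273^2 = 74529 ≡ 239 (mod 323)
7^64 ≡ 239^2 = 57121 ≡ 273 (mod 323)
7^128 ≡ 273^2 = 74529 ≡ 239 (mod 323)
161 = 128 + 32 + 1 in binary powers of 2.
So 7^161 ≡ 239 · 239 · 7 ≡ 296 (mod 323).
Squaring chain: 296; never reaches −1, so base 7 is a Miller–Rabin witness that 323 is composite.

296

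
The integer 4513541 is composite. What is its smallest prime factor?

71

4513541 is odd.
Digit sum 23, not divisible by 3.
Ends in 1: not divisible by 5.
7: 4513541 = 7·644791 + 4
11: 4513541 = 11·410321 + 10
13: 4513541 = 13·347195 + 6
17: 4513541 = 17·265502 + 7
19: 4513541 = 19·237554 + 15
23: 4513541 = 23·196240 + 21
29: 4513541 = 29·155639 + 10
31: 4513541 = 31·145598 + 3
37: 4513541 = 37·121987 + 22
41: 4513541 = 41·110086 + 15
43: 4513541 = 43·104966 + 3
47: 4513541 = 47·96032 + 37
53: 4513541 = 53·85161 + 8
59: 4513541 = 59·76500 + 41
61: 4513541 = 61·73992 + 29
67: 4513541 = 67·67366 + 19
71: 4513541 = 71·63571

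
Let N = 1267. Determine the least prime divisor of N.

1267 is odd.
Digit sum 16, not divisible by 3.
Ends in 7: not divisible by 5.
7: 1267 = 7·181

7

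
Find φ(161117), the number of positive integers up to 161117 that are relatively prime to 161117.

144000

Factor: 161117 = 11 · 97 · 151.
φ(161117) = (11−1) · (97−1) · (151−1) = 10 · 96 · 150 = 144000.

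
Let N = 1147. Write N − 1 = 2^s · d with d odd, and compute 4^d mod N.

1147 − 1 = 1146 = 2^1 · 573, so d = 573.
4^1 ≡ 4 (mod 1147)
4^2 ≡ 4^2 = 16 ≡ 16 (mod 1147)
4^4 ≡ 16^2 = 256 ≡ 256 (mod 1147)
4^8 ≡ 256^2 = 65536 ≡ 157 (mod 1147)
4^16 ≡ 157^2 = 24649 ≡ 562 (mod 1147)
4^32 ≡ 562^2 = 315844 ≡ 419 (mod 1147)
4^64 ≡ 419^2 = 175561 ≡ 70 (mod 1147)
4^128 ≡ 70^2 = 4900 ≡ 312 (mod 1147)
4^256 ≡ 312^2 = 97344 ≡ 996 (mod 1147)
4^512 ≡ 996^2 = 992016 ≡ 1008 (mod 1147)
573 = 512 + 32 + 16 + 8 + 4 + 1 in binary powers of 2.
So 4^573 ≡ 1008 · 419 · 562 · 157 · 256 · 4 ≡ 529 (mod 1147).
Squaring chain: 529; never reaches −1, so base 4 is a Miller–Rabin witness that 1147 is composite.

529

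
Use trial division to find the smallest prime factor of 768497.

768497 is odd.
Digit sum 41, not divisible by 3.
Ends in 7: not divisible by 5.
7: 768497 = 7·109785 + 2
11: 768497 = 11·69863 + 4
13: 768497 = 13·59115 + 2
17: 768497 = 17·45205 + 12
19: 768497 = 19·40447 + 4
23: 768497 = 23·33412 + 21
29: 768497 = 29·26499 + 26
31: 768497 = 31·24790 + 7
37: 768497 = 37·20770 + 7
41: 768497 = 41·18743 + 34
43: 768497 = 43·17872 + 1
47: 768497 = 47·16351

47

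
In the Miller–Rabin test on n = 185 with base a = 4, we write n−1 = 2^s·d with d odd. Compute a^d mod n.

99

185 − 1 = 184 = 2^3 · 23, so d = 23.
4^1 ≡ 4 (mod 185)
4^2 ≡ 4^2 = 16 ≡ 16 (mod 185)
4^4 ≡ 16^2 = 256 ≡ 71 (mod 185)
4^8 ≡ 71^2 = 5041 ≡ 46 (mod 185)
4^16 ≡ 46^2 = 2116 ≡ 81 (mod 185)
23 = 16 + 4 + 2 + 1 in binary powers of 2.
So 4^23 ≡ 81 · 71 · 16 · 4 ≡ 99 (mod 185).
Squaring chain: 99 → 181 → 16; never reaches −1, so base 4 is a Miller–Rabin witness that 185 is composite.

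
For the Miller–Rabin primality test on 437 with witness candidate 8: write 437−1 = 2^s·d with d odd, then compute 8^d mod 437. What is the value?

437 − 1 = 436 = 2^2 · 109, so d = 109.
8^1 ≡ 8 (mod 437)
8^2 ≡ 8^2 = 64 ≡ 64 (mod 437)
8^4 ≡ 64^2 = 4096 ≡ 163 (mod 437)
8^8 ≡ 163^2 = 26569 ≡ 349 (mod 437)
8^16 ≡ 349^2 = 121801 ≡ 315 (mod 437)
8^32 ≡ 315^2 = 99225 ≡ 26 (mod 437)
8^64 ≡ 26^2 = 676 ≡ 239 (mod 437)
109 = 64 + 32 + 8 + 4 + 1 in binary powers of 2.
So 8^109 ≡ 239 · 26 · 349 · 163 · 8 ≡ 141 (mod 437).
Squaring chain: 141 → 216; never reaches −1, so base 8 is a Miller–Rabin witness that 437 is composite.

141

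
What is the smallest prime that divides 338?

2

338 is even: 2 divides it.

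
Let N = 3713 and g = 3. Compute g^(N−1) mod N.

1447

3^1 ≡ 3 (mod 3713)
3^2 ≡ 3^2 = 9 ≡ 9 (mod 3713)
3^4 ≡ 9^2 = 81 ≡ 81 (mod 3713)
3^8 ≡ 81^2 = 6561 ≡ 2848 (mod 3713)
3^16 ≡ 2848^2 = 8111104 ≡ 1912 (mod 3713)
3^32 ≡ 1912^2 = 3655744 ≡ 2152 (mod 3713)
3^64 ≡ 2152^2 = 4631104 ≡ 993 (mod 3713)
3^128 ≡ 993^2 = 986049 ≡ 2104 (mod 3713)
3^256 ≡ 2104^2 = 4426816 ≡ 920 (mod 3713)
3^512 ≡ 920^2 = 846400 ≡ 3549 (mod 3713)
3^1024 ≡ 3549^2 = 12595401 ≡ 905 (mod 3713)
3^2048 ≡ 905^2 = 819025 ≡ 2165 (mod 3713)
3712 = 2048 + 1024 + 512 + 128 in binary powers of 2.
So 3^3712 ≡ 2165 · 905 · 3549 · 2104 ≡ 1447 (mod 3713).
Since 1447 ≠ 1, base 3 is a Fermat witness: 3713 is composite.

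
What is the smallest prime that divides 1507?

1507 is odd.
Digit sum 13, not divisible by 3.
Ends in 7: not divisible by 5.
7: 1507 = 7·215 + 2
11: 1507 = 11·137

11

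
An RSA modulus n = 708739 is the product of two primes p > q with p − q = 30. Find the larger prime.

Since p = q + 30, we have 708739 = q(q + 30), so q² + 30q − 708739 = 0.
Discriminant: 30² + 4·708739 = 900 + 2834956 = 2835856; √2835856 = 1684.
q = (−30 + 1684)/2 = 827, and p = q + 30 = 857.
Check: 827 · 857 = 708739.

857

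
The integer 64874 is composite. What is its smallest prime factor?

64874 is even: 2 divides it.

2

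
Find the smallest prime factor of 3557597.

71

3557597 is odd.
Digit sum 41, not divisible by 3.
Ends in 7: not divisible by 5.
7: 3557597 = 7·508228 + 1
11: 3557597 = 11·323417 + 10
13: 3557597 = 13·273661 + 4
17: 3557597 = 17·209270 + 7
19: 3557597 = 19·187241 + 18
23: 3557597 = 23·154678 + 3
29: 3557597 = 29·122675 + 22
31: 3557597 = 31·114761 + 6
37: 3557597 = 37·96151 + 10
41: 3557597 = 41·86770 + 27
43: 3557597 = 43·82734 + 35
47: 3557597 = 47·75693 + 26
53: 3557597 = 53·67124 + 25
59: 3557597 = 59·60298 + 15
61: 3557597 = 61·58321 + 16
67: 3557597 = 67·53098 + 31
71: 3557597 = 71·50107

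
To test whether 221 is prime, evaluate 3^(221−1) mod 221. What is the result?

55

3^1 ≡ 3 (mod 221)
3^2 ≡ 3^2 = 9 ≡ 9 (mod 221)
3^4 ≡ 9^2 = 81 ≡ 81 (mod 221)
3^8 ≡ 81^2 = 6561 ≡ 152 (mod 221)
3^16 ≡ 152^2 = 23104 ≡ 120 (mod 221)
3^32 ≡ 120^2 = 14400 ≡ 35 (mod 221)
3^64 ≡ 35^2 = 1225 ≡ 120 (mod 221)
3^128 ≡ 120^2 = 14400 ≡ 35 (mod 221)
220 = 128 + 64 + 16 + 8 + 4 in binary powers of 2.
So 3^220 ≡ 35 · 120 · 120 · 152 · 81 ≡ 55 (mod 221).
Since 55 ≠ 1, base 3 is a Fermat witness: 221 is composite.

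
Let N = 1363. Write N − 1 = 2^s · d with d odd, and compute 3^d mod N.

108

1363 − 1 = 1362 = 2^1 · 681, so d = 681.
3^1 ≡ 3 (mod 1363)
3^2 ≡ 3^2 = 9 ≡ 9 (mod 1363)
3^4 ≡ 9^2 = 81 ≡ 81 (mod 1363)
3^8 ≡ 81^2 = 6561 ≡ 1109 (mod 1363)
3^16 ≡ 1109^2 = 1229881 ≡ 455 (mod 1363)
3^32 ≡ 455^2 = 207025 ≡ 1212 (mod 1363)
3^64 ≡ 1212^2 = 1468944 ≡ 993 (mod 1363)
3^128 ≡ 993^2 = 986049 ≡ 600 (mod 1363)
3^256 ≡ 600^2 = 360000 ≡ 168 (mod 1363)
3^512 ≡ 168^2 = 28224 ≡ 964 (mod 1363)
681 = 512 + 128 + 32 + 8 + 1 in binary powers of 2.
So 3^681 ≡ 964 · 600 · 1212 · 1109 · 3 ≡ 108 (mod 1363).
Squaring chain: 108; never reaches −1, so base 3 is a Miller–Rabin witness that 1363 is composite.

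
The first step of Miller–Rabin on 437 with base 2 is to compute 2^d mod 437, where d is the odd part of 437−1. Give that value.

173

437 − 1 = 436 = 2^2 · 109, so d = 109.
2^1 ≡ 2 (mod 437)
2^2 ≡ 2^2 = 4 ≡ 4 (mod 437)
2^4 ≡ 4^2 = 16 ≡ 16 (mod 437)
2^8 ≡ 16^2 = 256 ≡ 256 (mod 437)
2^16 ≡ 256^2 = 65536 ≡ 423 (mod 437)
2^32 ≡ 423^2 = 178929 ≡ 196 (mod 437)
2^64 ≡ 196^2 = 38416 ≡ 397 (mod 437)
109 = 64 + 32 + 8 + 4 + 1 in binary powers of 2.
So 2^109 ≡ 397 · 196 · 256 · 16 · 2 ≡ 173 (mod 437).
Squaring chain: 173 → 213; never reaches −1, so base 2 is a Miller–Rabin witness that 437 is composite.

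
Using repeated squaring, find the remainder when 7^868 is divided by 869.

7^1 ≡ 7 (mod 869)
7^2 ≡ 7^2 = 49 ≡ 49 (mod 869)
7^4 ≡ 49^2 = 2401 ≡ 663 (mod 869)
7^8 ≡ 663^2 = 439569 ≡ 724 (mod 869)
7^16 ≡ 724^2 = 524176 ≡ 169 (mod 869)
7^32 ≡ 169^2 = 28561 ≡ 753 (mod 869)
7^64 ≡ 753^2 = 567009 ≡ 421 (mod 869)
7^128 ≡ 421^2 = 177241 ≡ 834 (mod 869)
7^256 ≡ 834^2 = 695556 ≡ 356 (mod 869)
7^512 ≡ 356^2 = 126736 ≡ 731 (mod 869)
868 = 512 + 256 + 64 + 32 + 4 in binary powers of 2.
So 7^868 ≡ 731 · 356 · 421 · 753 · 663 ≡ 163 (mod 869).
Since 163 ≠ 1, base 7 is a Fermat witness: 869 is composite.

163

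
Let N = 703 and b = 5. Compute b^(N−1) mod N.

628

5^1 ≡ 5 (mod 703)
5^2 ≡ 5^2 = 25 ≡ 25 (mod 703)
5^4 ≡ 25^2 = 625 ≡ 625 (mod 703)
5^8 ≡ 625^2 = 390625 ≡ 460 (mod 703)
5^16 ≡ 460^2 = 211600 ≡ 700 (mod 703)
5^32 ≡ 700^2 = 490000 ≡ 9 (mod 703)
5^64 ≡ 9^2 = 81 ≡ 81 (mod 703)
5^128 ≡ 81^2 = 6561 ≡ 234 (mod 703)
5^256 ≡ 234^2 = 54756 ≡ 625 (mod 703)
5^512 ≡ 625^2 = 390625 ≡ 460 (mod 703)
702 = 512 + 128 + 32 + 16 + 8 + 4 + 2 in binary powers of 2.
So 5^702 ≡ 460 · 234 · 9 · 700 · 460 · 625 · 25 ≡ 628 (mod 703).
Since 628 ≠ 1, base 5 is a Fermat witness: 703 is composite.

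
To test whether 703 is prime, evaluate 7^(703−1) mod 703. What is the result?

1

7^1 ≡ 7 (mod 703)
7^2 ≡ 7^2 = 49 ≡ 49 (mod 703)
7^4 ≡ 49^2 = 2401 ≡ 292 (mod 703)
7^8 ≡ 292^2 = 85264 ≡ 201 (mod 703)
7^16 ≡ 201^2 = 40401 ≡ 330 (mod 703)
7^32 ≡ 330^2 = 108900 ≡ 638 (mod 703)
7^64 ≡ 638^2 = 407044 ≡ 7 (mod 703)
7^128 ≡ 7^2 = 49 ≡ 49 (mod 703)
7^256 ≡ 49^2 = 2401 ≡ 292 (mod 703)
7^512 ≡ 292^2 = 85264 ≡ 201 (mod 703)
702 = 512 + 128 + 32 + 16 + 8 + 4 + 2 in binary powers of 2.
So 7^702 ≡ 201 · 49 · 638 · 330 · 201 · 292 · 49 ≡ 1 (mod 703).
Since the result is 1, base 7 gives no evidence that 703 is composite.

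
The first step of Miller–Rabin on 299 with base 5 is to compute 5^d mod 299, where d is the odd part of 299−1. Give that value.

299 − 1 = 298 = 2^1 · 149, so d = 149.
5^1 ≡ 5 (mod 299)
5^2 ≡ 5^2 = 25 ≡ 25 (mod 299)
5^4 ≡ 25^2 = 625 ≡ 27 (mod 299)
5^8 ≡ 27^2 = 729 ≡ 131 (mod 299)
5^16 ≡ 131^2 = 17161 ≡ 118 (mod 299)
5^32 ≡ 118^2 = 13924 ≡ 170 (mod 299)
5^64 ≡ 170^2 = 28900 ≡ 196 (mod 299)
5^128 ≡ 196^2 = 38416 ≡ 144 (mod 299)
149 = 128 + 16 + 4 + 1 in binary powers of 2.
So 5^149 ≡ 144 · 118 · 27 · 5 ≡ 291 (mod 299).
Squaring chain: 291; never reaches −1, so base 5 is a Miller–Rabin witness that 299 is composite.

291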